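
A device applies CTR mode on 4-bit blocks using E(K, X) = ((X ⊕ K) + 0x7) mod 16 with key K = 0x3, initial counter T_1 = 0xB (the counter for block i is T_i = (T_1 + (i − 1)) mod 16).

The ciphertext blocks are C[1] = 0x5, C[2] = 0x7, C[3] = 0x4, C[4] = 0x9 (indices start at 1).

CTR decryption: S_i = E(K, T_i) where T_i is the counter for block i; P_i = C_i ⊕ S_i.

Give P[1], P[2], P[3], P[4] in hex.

P[1]: T = 0xB, S = E(K, T) = 0xF; 0x5 ⊕ 0xF = 0xA.
P[2]: T = 0xC, S = E(K, T) = 0x6; 0x7 ⊕ 0x6 = 0x1.
P[3]: T = 0xD, S = E(K, T) = 0x5; 0x4 ⊕ 0x5 = 0x1.
P[4]: T = 0xE, S = E(K, T) = 0x4; 0x9 ⊕ 0x4 = 0xD.

P[1] = 0xA, P[2] = 0x1, P[3] = 0x1, P[4] = 0xD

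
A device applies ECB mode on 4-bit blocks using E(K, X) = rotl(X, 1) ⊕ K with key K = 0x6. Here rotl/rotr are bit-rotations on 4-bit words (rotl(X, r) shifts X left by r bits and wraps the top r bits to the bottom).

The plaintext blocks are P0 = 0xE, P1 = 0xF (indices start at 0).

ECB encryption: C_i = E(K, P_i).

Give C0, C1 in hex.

C0 = 0xB, C1 = 0x9

C0: E(K, 0xE) = 0xB.
C1: E(K, 0xF) = 0x9.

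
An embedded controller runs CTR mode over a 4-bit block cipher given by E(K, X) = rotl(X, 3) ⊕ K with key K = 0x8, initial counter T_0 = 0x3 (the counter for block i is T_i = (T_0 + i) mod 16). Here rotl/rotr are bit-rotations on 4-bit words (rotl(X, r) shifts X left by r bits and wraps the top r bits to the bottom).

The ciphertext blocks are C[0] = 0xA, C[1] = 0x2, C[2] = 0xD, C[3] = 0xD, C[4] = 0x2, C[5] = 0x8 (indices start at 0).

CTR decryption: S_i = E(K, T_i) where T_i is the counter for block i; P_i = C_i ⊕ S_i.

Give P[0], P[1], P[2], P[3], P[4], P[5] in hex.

P[0] = 0xB, P[1] = 0x8, P[2] = 0xF, P[3] = 0x6, P[4] = 0x1, P[5] = 0x4

P[0]: T = 0x3, S = E(K, T) = 0x1; 0xA ⊕ 0x1 = 0xB.
P[1]: T = 0x4, S = E(K, T) = 0xA; 0x2 ⊕ 0xA = 0x8.
P[2]: T = 0x5, S = E(K, T) = 0x2; 0xD ⊕ 0x2 = 0xF.
P[3]: T = 0x6, S = E(K, T) = 0xB; 0xD ⊕ 0xB = 0x6.
P[4]: T = 0x7, S = E(K, T) = 0x3; 0x2 ⊕ 0x3 = 0x1.
P[5]: T = 0x8, S = E(K, T) = 0xC; 0x8 ⊕ 0xC = 0x4.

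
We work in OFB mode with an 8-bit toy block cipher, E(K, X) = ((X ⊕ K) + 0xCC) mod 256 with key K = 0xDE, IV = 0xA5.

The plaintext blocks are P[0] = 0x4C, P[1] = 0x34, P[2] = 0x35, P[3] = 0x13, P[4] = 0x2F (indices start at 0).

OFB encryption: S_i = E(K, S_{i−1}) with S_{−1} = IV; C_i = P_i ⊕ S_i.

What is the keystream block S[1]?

0x65

C[0]: S = E(K, 0xA5) = 0x47; 0x4C ⊕ 0x47 = 0x0B.
C[1]: S = E(K, 0x47) = 0x65; 0x34 ⊕ 0x65 = 0x51.
So S[1] = 0x65.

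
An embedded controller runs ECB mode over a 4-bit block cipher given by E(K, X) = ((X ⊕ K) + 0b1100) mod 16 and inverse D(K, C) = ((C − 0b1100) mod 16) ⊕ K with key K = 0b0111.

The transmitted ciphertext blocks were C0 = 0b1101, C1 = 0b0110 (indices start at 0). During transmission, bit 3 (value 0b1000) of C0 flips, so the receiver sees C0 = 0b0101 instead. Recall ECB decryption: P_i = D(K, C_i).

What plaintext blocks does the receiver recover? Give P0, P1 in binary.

P0 = 0b1110, P1 = 0b1101

Only C0 changed, to 0b0101. In ECB, a change in C_i affects only P_i. Decrypting the received ciphertext:
P0: D(K, 0b0101) = 0b1110.
P1: D(K, 0b0110) = 0b1101.
Blocks that differ from the original plaintext: P0.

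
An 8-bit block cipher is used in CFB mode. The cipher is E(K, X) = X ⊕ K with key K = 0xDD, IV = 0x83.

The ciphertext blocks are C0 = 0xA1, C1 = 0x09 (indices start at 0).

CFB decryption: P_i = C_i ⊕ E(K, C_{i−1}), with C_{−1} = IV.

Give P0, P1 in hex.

P0: E(K, 0x83) = 0x5E; 0xA1 ⊕ 0x5E = 0xFF.
P1: E(K, 0xA1) = 0x7C; 0x09 ⊕ 0x7C = 0x75.

P0 = 0xFF, P1 = 0x75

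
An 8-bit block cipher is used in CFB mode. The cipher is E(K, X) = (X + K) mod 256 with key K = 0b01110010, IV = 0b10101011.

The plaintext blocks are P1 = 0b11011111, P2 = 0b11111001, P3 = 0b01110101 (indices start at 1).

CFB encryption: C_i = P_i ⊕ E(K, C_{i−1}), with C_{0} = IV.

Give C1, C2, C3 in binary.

C1: E(K, 0b10101011) = 0b00011101; 0b11011111 ⊕ 0b00011101 = 0b11000010.
C2: E(K, 0b11000010) = 0b00110100; 0b11111001 ⊕ 0b00110100 = 0b11001101.
C3: E(K, 0b11001101) = 0b00111111; 0b01110101 ⊕ 0b00111111 = 0b01001010.

C1 = 0b11000010, C2 = 0b11001101, C3 = 0b01001010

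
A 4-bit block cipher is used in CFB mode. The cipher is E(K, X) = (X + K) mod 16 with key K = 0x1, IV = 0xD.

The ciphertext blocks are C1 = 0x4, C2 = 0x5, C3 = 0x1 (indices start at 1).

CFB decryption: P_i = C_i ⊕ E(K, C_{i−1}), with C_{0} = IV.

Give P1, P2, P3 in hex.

P1 = 0xA, P2 = 0x0, P3 = 0x7

P1: E(K, 0xD) = 0xE; 0x4 ⊕ 0xE = 0xA.
P2: E(K, 0x4) = 0x5; 0x5 ⊕ 0x5 = 0x0.
P3: E(K, 0x5) = 0x6; 0x1 ⊕ 0x6 = 0x7.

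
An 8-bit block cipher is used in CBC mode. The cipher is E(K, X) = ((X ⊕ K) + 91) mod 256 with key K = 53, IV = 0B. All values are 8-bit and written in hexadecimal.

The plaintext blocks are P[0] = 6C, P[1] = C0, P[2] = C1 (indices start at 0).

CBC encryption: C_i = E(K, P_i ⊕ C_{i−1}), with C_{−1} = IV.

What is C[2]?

C[2] = 06

C[0]: P[0] ⊕ 0B = 67; E(K, 67) = C5.
C[1]: P[1] ⊕ C5 = 05; E(K, 05) = E7.
C[2]: P[2] ⊕ E7 = 26; E(K, 26) = 06.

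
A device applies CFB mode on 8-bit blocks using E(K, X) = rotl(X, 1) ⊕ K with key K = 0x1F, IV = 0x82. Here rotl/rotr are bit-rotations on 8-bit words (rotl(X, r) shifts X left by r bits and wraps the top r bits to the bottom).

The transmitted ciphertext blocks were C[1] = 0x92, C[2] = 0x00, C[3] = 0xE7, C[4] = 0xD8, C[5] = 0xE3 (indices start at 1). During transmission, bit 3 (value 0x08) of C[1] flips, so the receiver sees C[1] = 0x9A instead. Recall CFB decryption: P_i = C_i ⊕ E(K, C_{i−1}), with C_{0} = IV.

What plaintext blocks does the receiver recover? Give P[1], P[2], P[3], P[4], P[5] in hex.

Only C[1] changed, to 0x9A. In CFB, a change in C_i flips the same bit in P_i and garbles P_{i+1}. Decrypting the received ciphertext:
P[1]: E(K, 0x82) = 0x1A; 0x9A ⊕ 0x1A = 0x80.
P[2]: E(K, 0x9A) = 0x2A; 0x00 ⊕ 0x2A = 0x2A.
P[3]: E(K, 0x00) = 0x1F; 0xE7 ⊕ 0x1F = 0xF8.
P[4]: E(K, 0xE7) = 0xD0; 0xD8 ⊕ 0xD0 = 0x08.
P[5]: E(K, 0xD8) = 0xAE; 0xE3 ⊕ 0xAE = 0x4D.
Blocks that differ from the original plaintext: P[1], P[2].

P[1] = 0x80, P[2] = 0x2A, P[3] = 0xF8, P[4] = 0x08, P[5] = 0x4D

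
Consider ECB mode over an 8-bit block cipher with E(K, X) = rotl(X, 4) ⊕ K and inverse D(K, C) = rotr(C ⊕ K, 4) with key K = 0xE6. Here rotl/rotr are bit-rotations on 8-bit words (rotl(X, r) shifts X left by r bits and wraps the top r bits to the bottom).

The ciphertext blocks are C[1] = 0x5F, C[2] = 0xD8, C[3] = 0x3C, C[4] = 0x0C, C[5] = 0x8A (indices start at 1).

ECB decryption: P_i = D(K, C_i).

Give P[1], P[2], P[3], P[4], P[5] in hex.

P[1] = 0x9B, P[2] = 0xE3, P[3] = 0xAD, P[4] = 0xAE, P[5] = 0xC6

P[1]: D(K, 0x5F) = 0x9B.
P[2]: D(K, 0xD8) = 0xE3.
P[3]: D(K, 0x3C) = 0xAD.
P[4]: D(K, 0x0C) = 0xAE.
P[5]: D(K, 0x8A) = 0xC6.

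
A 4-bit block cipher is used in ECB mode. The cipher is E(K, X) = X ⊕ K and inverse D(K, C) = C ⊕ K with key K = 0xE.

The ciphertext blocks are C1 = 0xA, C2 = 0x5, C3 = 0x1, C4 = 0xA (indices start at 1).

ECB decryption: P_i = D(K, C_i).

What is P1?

P1: D(K, 0xA) = 0x4.

P1 = 0x4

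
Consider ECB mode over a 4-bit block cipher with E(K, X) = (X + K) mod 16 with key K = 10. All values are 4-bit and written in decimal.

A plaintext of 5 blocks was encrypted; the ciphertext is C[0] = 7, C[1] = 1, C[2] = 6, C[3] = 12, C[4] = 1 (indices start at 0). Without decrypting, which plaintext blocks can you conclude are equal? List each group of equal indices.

P[1] = P[4]

ECB encrypts each block independently with the same key, so equal ciphertext blocks imply equal plaintext blocks.
C[1] = C[4] = 1, so P[1] = P[4].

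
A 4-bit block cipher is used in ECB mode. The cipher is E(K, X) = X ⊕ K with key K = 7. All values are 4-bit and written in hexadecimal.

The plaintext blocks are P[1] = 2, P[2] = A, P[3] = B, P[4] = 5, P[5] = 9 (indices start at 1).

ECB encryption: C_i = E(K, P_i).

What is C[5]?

C[5]: E(K, 9) = E.

C[5] = E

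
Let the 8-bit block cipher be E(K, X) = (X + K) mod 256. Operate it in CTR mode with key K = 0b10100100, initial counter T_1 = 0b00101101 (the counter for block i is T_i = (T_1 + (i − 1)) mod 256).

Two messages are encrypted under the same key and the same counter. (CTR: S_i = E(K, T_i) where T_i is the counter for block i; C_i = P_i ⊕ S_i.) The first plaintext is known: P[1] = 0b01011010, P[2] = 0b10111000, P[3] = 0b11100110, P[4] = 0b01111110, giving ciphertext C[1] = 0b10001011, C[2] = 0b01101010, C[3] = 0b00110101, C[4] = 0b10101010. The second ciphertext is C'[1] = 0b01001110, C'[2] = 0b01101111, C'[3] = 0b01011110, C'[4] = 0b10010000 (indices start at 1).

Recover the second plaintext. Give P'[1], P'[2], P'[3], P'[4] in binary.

P'[1] = 0b10011111, P'[2] = 0b10111101, P'[3] = 0b10001101, P'[4] = 0b01000100

In CTR with a reused counter, both messages share the same keystream S_i, so C_i ⊕ C'_i = P_i ⊕ P'_i and thus P'_i = P_i ⊕ C_i ⊕ C'_i.
P'[1]: 0b01011010 ⊕ 0b10001011 ⊕ 0b01001110 = 0b10011111.
P'[2]: 0b10111000 ⊕ 0b01101010 ⊕ 0b01101111 = 0b10111101.
P'[3]: 0b11100110 ⊕ 0b00110101 ⊕ 0b01011110 = 0b10001101.
P'[4]: 0b01111110 ⊕ 0b10101010 ⊕ 0b10010000 = 0b01000100.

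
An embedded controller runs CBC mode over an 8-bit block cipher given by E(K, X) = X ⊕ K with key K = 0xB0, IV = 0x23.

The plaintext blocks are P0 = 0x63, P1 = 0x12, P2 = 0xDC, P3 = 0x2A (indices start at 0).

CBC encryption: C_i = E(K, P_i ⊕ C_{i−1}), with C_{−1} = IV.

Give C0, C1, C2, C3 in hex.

C0 = 0xF0, C1 = 0x52, C2 = 0x3E, C3 = 0xA4

C0: P0 ⊕ 0x23 = 0x40; E(K, 0x40) = 0xF0.
C1: P1 ⊕ 0xF0 = 0xE2; E(K, 0xE2) = 0x52.
C2: P2 ⊕ 0x52 = 0x8E; E(K, 0x8E) = 0x3E.
C3: P3 ⊕ 0x3E = 0x14; E(K, 0x14) = 0xA4.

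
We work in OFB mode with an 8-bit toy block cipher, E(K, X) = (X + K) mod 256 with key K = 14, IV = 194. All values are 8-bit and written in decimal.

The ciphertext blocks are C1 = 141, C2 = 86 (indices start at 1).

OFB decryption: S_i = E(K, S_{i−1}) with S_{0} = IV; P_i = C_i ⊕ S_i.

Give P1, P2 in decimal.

P1 = 93, P2 = 136

P1: S = E(K, 194) = 208; 141 ⊕ 208 = 93.
P2: S = E(K, 208) = 222; 86 ⊕ 222 = 136.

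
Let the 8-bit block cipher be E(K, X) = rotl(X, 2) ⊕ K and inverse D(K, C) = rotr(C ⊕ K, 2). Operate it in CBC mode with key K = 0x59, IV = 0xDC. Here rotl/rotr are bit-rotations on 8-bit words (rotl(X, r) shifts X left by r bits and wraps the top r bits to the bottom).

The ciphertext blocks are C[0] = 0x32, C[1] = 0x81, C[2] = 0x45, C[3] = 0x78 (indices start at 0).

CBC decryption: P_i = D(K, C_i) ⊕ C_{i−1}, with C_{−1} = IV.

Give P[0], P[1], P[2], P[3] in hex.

P[0]: D(K, 0x32) = 0xDA; 0xDA ⊕ 0xDC = 0x06.
P[1]: D(K, 0x81) = 0x36; 0x36 ⊕ 0x32 = 0x04.
P[2]: D(K, 0x45) = 0x07; 0x07 ⊕ 0x81 = 0x86.
P[3]: D(K, 0x78) = 0x48; 0x48 ⊕ 0x45 = 0x0D.

P[0] = 0x06, P[1] = 0x04, P[2] = 0x86, P[3] = 0x0D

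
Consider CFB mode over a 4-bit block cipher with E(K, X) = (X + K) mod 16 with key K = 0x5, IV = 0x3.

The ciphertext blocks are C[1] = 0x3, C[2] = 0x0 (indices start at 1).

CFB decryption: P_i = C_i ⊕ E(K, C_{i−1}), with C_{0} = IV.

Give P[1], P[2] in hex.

P[1] = 0xB, P[2] = 0x8

P[1]: E(K, 0x3) = 0x8; 0x3 ⊕ 0x8 = 0xB.
P[2]: E(K, 0x3) = 0x8; 0x0 ⊕ 0x8 = 0x8.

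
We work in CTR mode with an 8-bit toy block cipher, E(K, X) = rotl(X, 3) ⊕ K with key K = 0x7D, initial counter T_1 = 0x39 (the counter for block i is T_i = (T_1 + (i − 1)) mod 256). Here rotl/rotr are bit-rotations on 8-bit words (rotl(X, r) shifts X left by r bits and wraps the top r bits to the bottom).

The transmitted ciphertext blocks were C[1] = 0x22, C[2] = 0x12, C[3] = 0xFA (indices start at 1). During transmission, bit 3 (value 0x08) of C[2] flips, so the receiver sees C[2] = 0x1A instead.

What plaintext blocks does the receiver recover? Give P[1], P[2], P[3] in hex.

CTR decryption: S_i = E(K, T_i) where T_i is the counter for block i; P_i = C_i ⊕ S_i.
Only C[2] changed, to 0x1A. In CTR, a change in C_i flips the same bit in P_i only; the keystream is unaffected. Decrypting the received ciphertext:
P[1]: T = 0x39, S = E(K, T) = 0xB4; 0x22 ⊕ 0xB4 = 0x96.
P[2]: T = 0x3A, S = E(K, T) = 0xAC; 0x1A ⊕ 0xAC = 0xB6.
P[3]: T = 0x3B, S = E(K, T) = 0xA4; 0xFA ⊕ 0xA4 = 0x5E.
Blocks that differ from the original plaintext: P[2].

P[1] = 0x96, P[2] = 0xB6, P[3] = 0x5E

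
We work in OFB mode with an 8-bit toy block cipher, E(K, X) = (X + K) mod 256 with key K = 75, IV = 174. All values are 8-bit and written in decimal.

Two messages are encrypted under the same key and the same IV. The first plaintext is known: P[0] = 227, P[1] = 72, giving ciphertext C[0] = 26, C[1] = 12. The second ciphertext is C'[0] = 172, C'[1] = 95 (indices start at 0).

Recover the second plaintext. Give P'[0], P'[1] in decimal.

In OFB with a reused IV, both messages share the same keystream S_i, so C_i ⊕ C'_i = P_i ⊕ P'_i and thus P'_i = P_i ⊕ C_i ⊕ C'_i.
P'[0]: 227 ⊕ 26 ⊕ 172 = 85.
P'[1]: 72 ⊕ 12 ⊕ 95 = 27.

P'[0] = 85, P'[1] = 27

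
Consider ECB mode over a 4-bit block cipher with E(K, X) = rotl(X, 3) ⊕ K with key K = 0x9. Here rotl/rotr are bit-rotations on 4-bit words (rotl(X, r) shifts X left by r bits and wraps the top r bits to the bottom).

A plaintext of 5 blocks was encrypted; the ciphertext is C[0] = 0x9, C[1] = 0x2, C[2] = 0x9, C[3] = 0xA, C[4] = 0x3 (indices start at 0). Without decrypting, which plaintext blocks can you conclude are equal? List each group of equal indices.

P[0] = P[2]

ECB encrypts each block independently with the same key, so equal ciphertext blocks imply equal plaintext blocks.
C[0] = C[2] = 0x9, so P[0] = P[2].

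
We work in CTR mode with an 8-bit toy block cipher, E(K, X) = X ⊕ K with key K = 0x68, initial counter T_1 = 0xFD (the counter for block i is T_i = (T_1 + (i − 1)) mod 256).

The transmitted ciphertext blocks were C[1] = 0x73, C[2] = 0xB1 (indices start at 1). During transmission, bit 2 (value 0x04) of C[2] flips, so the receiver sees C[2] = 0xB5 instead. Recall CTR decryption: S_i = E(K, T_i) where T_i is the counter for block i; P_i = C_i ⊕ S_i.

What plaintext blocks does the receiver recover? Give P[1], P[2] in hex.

Only C[2] changed, to 0xB5. In CTR, a change in C_i flips the same bit in P_i only; the keystream is unaffected. Decrypting the received ciphertext:
P[1]: T = 0xFD, S = E(K, T) = 0x95; 0x73 ⊕ 0x95 = 0xE6.
P[2]: T = 0xFE, S = E(K, T) = 0x96; 0xB5 ⊕ 0x96 = 0x23.
Blocks that differ from the original plaintext: P[2].

P[1] = 0xE6, P[2] = 0x23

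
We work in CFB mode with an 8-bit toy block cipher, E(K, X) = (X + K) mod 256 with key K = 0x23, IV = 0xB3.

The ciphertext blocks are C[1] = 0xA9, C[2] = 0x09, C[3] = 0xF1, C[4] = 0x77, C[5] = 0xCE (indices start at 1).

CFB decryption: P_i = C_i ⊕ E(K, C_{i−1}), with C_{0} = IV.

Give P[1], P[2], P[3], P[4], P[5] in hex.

P[1] = 0x7F, P[2] = 0xC5, P[3] = 0xDD, P[4] = 0x63, P[5] = 0x54

P[1]: E(K, 0xB3) = 0xD6; 0xA9 ⊕ 0xD6 = 0x7F.
P[2]: E(K, 0xA9) = 0xCC; 0x09 ⊕ 0xCC = 0xC5.
P[3]: E(K, 0x09) = 0x2C; 0xF1 ⊕ 0x2C = 0xDD.
P[4]: E(K, 0xF1) = 0x14; 0x77 ⊕ 0x14 = 0x63.
P[5]: E(K, 0x77) = 0x9A; 0xCE ⊕ 0x9A = 0x54.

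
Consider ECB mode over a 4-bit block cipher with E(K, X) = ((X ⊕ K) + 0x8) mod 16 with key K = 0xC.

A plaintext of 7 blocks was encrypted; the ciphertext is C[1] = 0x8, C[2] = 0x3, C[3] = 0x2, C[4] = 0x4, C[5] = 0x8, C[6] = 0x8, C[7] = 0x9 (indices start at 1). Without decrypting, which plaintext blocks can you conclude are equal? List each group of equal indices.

P[1] = P[5] = P[6]

ECB encrypts each block independently with the same key, so equal ciphertext blocks imply equal plaintext blocks.
C[1] = C[5] = C[6] = 0x8, so P[1] = P[5] = P[6].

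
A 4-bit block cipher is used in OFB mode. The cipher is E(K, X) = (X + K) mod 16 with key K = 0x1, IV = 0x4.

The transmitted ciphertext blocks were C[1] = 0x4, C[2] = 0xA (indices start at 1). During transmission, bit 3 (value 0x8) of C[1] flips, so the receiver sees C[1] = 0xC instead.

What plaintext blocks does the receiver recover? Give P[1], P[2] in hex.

OFB decryption: S_i = E(K, S_{i−1}) with S_{0} = IV; P_i = C_i ⊕ S_i.
Only C[1] changed, to 0xC. In OFB, a change in C_i flips the same bit in P_i only; the keystream is unaffected. Decrypting the received ciphertext:
P[1]: S = E(K, 0x4) = 0x5; 0xC ⊕ 0x5 = 0x9.
P[2]: S = E(K, 0x5) = 0x6; 0xA ⊕ 0x6 = 0xC.
Blocks that differ from the original plaintext: P[1].

P[1] = 0x9, P[2] = 0xC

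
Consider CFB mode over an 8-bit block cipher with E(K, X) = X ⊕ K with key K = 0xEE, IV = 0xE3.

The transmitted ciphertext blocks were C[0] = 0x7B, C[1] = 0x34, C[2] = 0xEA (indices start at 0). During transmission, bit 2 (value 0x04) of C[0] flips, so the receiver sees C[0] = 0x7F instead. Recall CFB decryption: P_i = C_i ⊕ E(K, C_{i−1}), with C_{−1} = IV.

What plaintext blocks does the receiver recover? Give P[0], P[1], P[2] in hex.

Only C[0] changed, to 0x7F. In CFB, a change in C_i flips the same bit in P_i and garbles P_{i+1}. Decrypting the received ciphertext:
P[0]: E(K, 0xE3) = 0x0D; 0x7F ⊕ 0x0D = 0x72.
P[1]: E(K, 0x7F) = 0x91; 0x34 ⊕ 0x91 = 0xA5.
P[2]: E(K, 0x34) = 0xDA; 0xEA ⊕ 0xDA = 0x30.
Blocks that differ from the original plaintext: P[0], P[1].

P[0] = 0x72, P[1] = 0xA5, P[2] = 0x30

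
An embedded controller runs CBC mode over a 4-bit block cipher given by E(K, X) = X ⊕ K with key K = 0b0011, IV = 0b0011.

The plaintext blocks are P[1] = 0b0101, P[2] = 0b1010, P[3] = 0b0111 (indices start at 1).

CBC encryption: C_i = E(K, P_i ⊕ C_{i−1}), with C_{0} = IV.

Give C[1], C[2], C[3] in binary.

C[1] = 0b0101, C[2] = 0b1100, C[3] = 0b1000

C[1]: P[1] ⊕ 0b0011 = 0b0110; E(K, 0b0110) = 0b0101.
C[2]: P[2] ⊕ 0b0101 = 0b1111; E(K, 0b1111) = 0b1100.
C[3]: P[3] ⊕ 0b1100 = 0b1011; E(K, 0b1011) = 0b1000.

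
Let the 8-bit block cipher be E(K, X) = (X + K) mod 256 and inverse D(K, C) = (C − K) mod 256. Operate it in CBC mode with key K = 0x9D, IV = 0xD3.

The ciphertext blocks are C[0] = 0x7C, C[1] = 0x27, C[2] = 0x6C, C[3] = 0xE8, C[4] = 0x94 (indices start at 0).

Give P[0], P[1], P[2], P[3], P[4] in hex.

CBC decryption: P_i = D(K, C_i) ⊕ C_{i−1}, with C_{−1} = IV.
P[0]: D(K, 0x7C) = 0xDF; 0xDF ⊕ 0xD3 = 0x0C.
P[1]: D(K, 0x27) = 0x8A; 0x8A ⊕ 0x7C = 0xF6.
P[2]: D(K, 0x6C) = 0xCF; 0xCF ⊕ 0x27 = 0xE8.
P[3]: D(K, 0xE8) = 0x4B; 0x4B ⊕ 0x6C = 0x27.
P[4]: D(K, 0x94) = 0xF7; 0xF7 ⊕ 0xE8 = 0x1F.

P[0] = 0x0C, P[1] = 0xF6, P[2] = 0xE8, P[3] = 0x27, P[4] = 0x1F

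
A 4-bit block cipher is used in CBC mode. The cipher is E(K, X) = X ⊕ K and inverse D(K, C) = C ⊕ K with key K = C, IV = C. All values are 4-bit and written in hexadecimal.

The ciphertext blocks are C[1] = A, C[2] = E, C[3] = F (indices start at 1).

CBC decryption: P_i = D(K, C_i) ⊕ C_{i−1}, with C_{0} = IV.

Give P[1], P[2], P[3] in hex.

P[1] = A, P[2] = 8, P[3] = D

P[1]: D(K, A) = 6; 6 ⊕ C = A.
P[2]: D(K, E) = 2; 2 ⊕ A = 8.
P[3]: D(K, F) = 3; 3 ⊕ E = D.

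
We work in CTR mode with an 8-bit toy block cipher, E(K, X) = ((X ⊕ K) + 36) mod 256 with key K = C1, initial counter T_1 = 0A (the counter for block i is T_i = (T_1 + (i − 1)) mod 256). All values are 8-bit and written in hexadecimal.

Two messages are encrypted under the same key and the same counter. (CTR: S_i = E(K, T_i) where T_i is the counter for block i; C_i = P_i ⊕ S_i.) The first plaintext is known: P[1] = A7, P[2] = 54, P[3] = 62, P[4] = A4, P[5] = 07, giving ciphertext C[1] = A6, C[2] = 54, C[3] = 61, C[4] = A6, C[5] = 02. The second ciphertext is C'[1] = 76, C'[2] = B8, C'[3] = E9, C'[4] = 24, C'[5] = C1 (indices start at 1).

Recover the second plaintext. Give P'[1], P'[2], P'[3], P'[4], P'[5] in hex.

P'[1] = 77, P'[2] = B8, P'[3] = EA, P'[4] = 26, P'[5] = C4

In CTR with a reused counter, both messages share the same keystream S_i, so C_i ⊕ C'_i = P_i ⊕ P'_i and thus P'_i = P_i ⊕ C_i ⊕ C'_i.
P'[1]: A7 ⊕ A6 ⊕ 76 = 77.
P'[2]: 54 ⊕ 54 ⊕ B8 = B8.
P'[3]: 62 ⊕ 61 ⊕ E9 = EA.
P'[4]: A4 ⊕ A6 ⊕ 24 = 26.
P'[5]: 07 ⊕ 02 ⊕ C1 = C4.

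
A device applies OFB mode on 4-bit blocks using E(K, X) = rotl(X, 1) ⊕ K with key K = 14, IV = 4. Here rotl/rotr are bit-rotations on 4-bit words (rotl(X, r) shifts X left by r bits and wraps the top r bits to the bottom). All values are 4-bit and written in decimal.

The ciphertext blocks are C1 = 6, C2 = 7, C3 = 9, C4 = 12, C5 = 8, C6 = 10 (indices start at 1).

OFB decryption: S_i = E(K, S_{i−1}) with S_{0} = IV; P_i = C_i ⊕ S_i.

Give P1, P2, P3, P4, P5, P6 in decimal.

P1: S = E(K, 4) = 6; 6 ⊕ 6 = 0.
P2: S = E(K, 6) = 2; 7 ⊕ 2 = 5.
P3: S = E(K, 2) = 10; 9 ⊕ 10 = 3.
P4: S = E(K, 10) = 11; 12 ⊕ 11 = 7.
P5: S = E(K, 11) = 9; 8 ⊕ 9 = 1.
P6: S = E(K, 9) = 13; 10 ⊕ 13 = 7.

P1 = 0, P2 = 5, P3 = 3, P4 = 7, P5 = 1, P6 = 7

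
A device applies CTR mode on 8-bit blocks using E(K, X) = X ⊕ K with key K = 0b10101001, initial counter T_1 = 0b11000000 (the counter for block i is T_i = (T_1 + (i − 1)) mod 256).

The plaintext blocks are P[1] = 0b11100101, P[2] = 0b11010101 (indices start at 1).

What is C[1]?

C[1] = 0b10001100

CTR encryption: S_i = E(K, T_i) where T_i is the counter for block i; C_i = P_i ⊕ S_i.
C[1]: T = 0b11000000, S = E(K, T) = 0b01101001; 0b11100101 ⊕ 0b01101001 = 0b10001100.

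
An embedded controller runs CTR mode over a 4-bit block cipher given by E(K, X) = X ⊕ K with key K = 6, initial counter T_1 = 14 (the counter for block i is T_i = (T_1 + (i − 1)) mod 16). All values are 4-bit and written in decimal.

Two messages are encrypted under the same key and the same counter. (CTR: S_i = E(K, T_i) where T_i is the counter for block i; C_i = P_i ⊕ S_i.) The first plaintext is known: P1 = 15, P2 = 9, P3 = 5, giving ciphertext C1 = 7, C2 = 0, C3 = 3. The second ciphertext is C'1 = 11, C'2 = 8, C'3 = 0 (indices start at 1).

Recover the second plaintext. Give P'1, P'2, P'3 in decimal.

In CTR with a reused counter, both messages share the same keystream S_i, so C_i ⊕ C'_i = P_i ⊕ P'_i and thus P'_i = P_i ⊕ C_i ⊕ C'_i.
P'1: 15 ⊕ 7 ⊕ 11 = 3.
P'2: 9 ⊕ 0 ⊕ 8 = 1.
P'3: 5 ⊕ 3 ⊕ 0 = 6.

P'1 = 3, P'2 = 1, P'3 = 6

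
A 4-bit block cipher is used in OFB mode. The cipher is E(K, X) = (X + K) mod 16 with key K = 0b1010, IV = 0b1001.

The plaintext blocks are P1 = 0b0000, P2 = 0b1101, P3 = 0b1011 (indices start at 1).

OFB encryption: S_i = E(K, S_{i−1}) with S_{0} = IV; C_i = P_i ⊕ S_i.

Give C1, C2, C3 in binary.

C1: S = E(K, 0b1001) = 0b0011; 0b0000 ⊕ 0b0011 = 0b0011.
C2: S = E(K, 0b0011) = 0b1101; 0b1101 ⊕ 0b1101 = 0b0000.
C3: S = E(K, 0b1101) = 0b0111; 0b1011 ⊕ 0b0111 = 0b1100.

C1 = 0b0011, C2 = 0b0000, C3 = 0b1100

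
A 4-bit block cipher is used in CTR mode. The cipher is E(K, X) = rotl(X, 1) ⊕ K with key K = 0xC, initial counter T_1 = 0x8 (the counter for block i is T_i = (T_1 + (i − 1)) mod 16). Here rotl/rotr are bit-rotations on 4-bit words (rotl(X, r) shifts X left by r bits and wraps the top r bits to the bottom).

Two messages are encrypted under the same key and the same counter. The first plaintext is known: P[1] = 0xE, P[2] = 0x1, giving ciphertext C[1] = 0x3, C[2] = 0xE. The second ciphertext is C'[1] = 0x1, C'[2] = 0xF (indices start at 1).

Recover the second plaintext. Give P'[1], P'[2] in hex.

In CTR with a reused counter, both messages share the same keystream S_i, so C_i ⊕ C'_i = P_i ⊕ P'_i and thus P'_i = P_i ⊕ C_i ⊕ C'_i.
P'[1]: 0xE ⊕ 0x3 ⊕ 0x1 = 0xC.
P'[2]: 0x1 ⊕ 0xE ⊕ 0xF = 0x0.

P'[1] = 0xC, P'[2] = 0x0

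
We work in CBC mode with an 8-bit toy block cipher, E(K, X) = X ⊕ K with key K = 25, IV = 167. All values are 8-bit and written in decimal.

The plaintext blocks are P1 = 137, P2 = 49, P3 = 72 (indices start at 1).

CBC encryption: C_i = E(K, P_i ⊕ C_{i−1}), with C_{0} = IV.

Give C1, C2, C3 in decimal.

C1: P1 ⊕ 167 = 46; E(K, 46) = 55.
C2: P2 ⊕ 55 = 6; E(K, 6) = 31.
C3: P3 ⊕ 31 = 87; E(K, 87) = 78.

C1 = 55, C2 = 31, C3 = 78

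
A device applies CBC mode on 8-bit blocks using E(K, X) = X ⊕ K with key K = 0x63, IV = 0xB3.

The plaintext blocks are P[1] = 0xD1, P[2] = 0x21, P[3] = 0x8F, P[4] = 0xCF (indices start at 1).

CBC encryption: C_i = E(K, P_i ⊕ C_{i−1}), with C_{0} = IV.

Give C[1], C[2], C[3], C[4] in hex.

C[1] = 0x01, C[2] = 0x43, C[3] = 0xAF, C[4] = 0x03

C[1]: P[1] ⊕ 0xB3 = 0x62; E(K, 0x62) = 0x01.
C[2]: P[2] ⊕ 0x01 = 0x20; E(K, 0x20) = 0x43.
C[3]: P[3] ⊕ 0x43 = 0xCC; E(K, 0xCC) = 0xAF.
C[4]: P[4] ⊕ 0xAF = 0x60; E(K, 0x60) = 0x03.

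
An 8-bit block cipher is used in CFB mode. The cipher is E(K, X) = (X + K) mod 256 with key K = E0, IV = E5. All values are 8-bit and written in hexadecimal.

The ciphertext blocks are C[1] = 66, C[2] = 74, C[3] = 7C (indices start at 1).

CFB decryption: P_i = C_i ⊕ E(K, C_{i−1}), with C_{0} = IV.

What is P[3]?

P[3]: E(K, 74) = 54; 7C ⊕ 54 = 28.

P[3] = 28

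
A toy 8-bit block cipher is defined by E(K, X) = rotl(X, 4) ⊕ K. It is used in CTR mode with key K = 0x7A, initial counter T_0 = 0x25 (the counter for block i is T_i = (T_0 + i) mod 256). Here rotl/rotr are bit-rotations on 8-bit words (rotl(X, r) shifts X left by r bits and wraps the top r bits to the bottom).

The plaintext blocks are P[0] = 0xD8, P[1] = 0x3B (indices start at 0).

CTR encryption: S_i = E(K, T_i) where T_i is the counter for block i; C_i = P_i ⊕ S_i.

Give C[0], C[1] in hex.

C[0] = 0xF0, C[1] = 0x23

C[0]: T = 0x25, S = E(K, T) = 0x28; 0xD8 ⊕ 0x28 = 0xF0.
C[1]: T = 0x26, S = E(K, T) = 0x18; 0x3B ⊕ 0x18 = 0x23.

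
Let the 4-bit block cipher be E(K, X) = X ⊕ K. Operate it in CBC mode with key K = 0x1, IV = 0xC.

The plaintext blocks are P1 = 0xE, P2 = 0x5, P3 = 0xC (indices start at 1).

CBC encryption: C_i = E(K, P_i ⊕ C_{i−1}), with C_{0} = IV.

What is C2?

C2 = 0x7

C1: P1 ⊕ 0xC = 0x2; E(K, 0x2) = 0x3.
C2: P2 ⊕ 0x3 = 0x6; E(K, 0x6) = 0x7.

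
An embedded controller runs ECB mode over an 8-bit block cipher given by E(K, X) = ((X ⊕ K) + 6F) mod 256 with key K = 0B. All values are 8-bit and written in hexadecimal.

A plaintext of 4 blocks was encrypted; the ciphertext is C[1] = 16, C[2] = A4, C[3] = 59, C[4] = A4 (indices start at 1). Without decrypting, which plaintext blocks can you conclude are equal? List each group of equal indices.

ECB encrypts each block independently with the same key, so equal ciphertext blocks imply equal plaintext blocks.
C[2] = C[4] = A4, so P[2] = P[4].

P[2] = P[4]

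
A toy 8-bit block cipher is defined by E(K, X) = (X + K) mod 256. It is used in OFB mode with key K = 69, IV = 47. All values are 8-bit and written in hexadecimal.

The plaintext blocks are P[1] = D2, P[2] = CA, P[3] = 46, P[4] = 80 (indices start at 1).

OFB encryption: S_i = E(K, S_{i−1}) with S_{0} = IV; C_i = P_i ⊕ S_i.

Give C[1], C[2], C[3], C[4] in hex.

C[1] = 62, C[2] = D3, C[3] = C4, C[4] = 6B

C[1]: S = E(K, 47) = B0; D2 ⊕ B0 = 62.
C[2]: S = E(K, B0) = 19; CA ⊕ 19 = D3.
C[3]: S = E(K, 19) = 82; 46 ⊕ 82 = C4.
C[4]: S = E(K, 82) = EB; 80 ⊕ EB = 6B.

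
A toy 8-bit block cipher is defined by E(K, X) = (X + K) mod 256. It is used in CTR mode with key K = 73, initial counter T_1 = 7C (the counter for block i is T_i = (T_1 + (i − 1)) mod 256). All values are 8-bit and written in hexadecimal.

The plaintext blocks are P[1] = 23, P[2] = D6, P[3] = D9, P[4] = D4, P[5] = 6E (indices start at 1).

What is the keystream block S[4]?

CTR encryption: S_i = E(K, T_i) where T_i is the counter for block i; C_i = P_i ⊕ S_i.
C[1]: T = 7C, S = E(K, T) = EF; 23 ⊕ EF = CC.
C[2]: T = 7D, S = E(K, T) = F0; D6 ⊕ F0 = 26.
C[3]: T = 7E, S = E(K, T) = F1; D9 ⊕ F1 = 28.
C[4]: T = 7F, S = E(K, T) = F2; D4 ⊕ F2 = 26.
So S[4] = F2.

F2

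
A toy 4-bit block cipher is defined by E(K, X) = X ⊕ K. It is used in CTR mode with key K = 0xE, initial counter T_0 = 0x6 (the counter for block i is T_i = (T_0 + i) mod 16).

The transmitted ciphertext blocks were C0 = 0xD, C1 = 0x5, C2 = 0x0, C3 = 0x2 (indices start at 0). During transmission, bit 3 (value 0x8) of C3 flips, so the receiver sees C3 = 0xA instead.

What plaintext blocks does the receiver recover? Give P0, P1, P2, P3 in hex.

P0 = 0x5, P1 = 0xC, P2 = 0x6, P3 = 0xD

CTR decryption: S_i = E(K, T_i) where T_i is the counter for block i; P_i = C_i ⊕ S_i.
Only C3 changed, to 0xA. In CTR, a change in C_i flips the same bit in P_i only; the keystream is unaffected. Decrypting the received ciphertext:
P0: T = 0x6, S = E(K, T) = 0x8; 0xD ⊕ 0x8 = 0x5.
P1: T = 0x7, S = E(K, T) = 0x9; 0x5 ⊕ 0x9 = 0xC.
P2: T = 0x8, S = E(K, T) = 0x6; 0x0 ⊕ 0x6 = 0x6.
P3: T = 0x9, S = E(K, T) = 0x7; 0xA ⊕ 0x7 = 0xD.
Blocks that differ from the original plaintext: P3.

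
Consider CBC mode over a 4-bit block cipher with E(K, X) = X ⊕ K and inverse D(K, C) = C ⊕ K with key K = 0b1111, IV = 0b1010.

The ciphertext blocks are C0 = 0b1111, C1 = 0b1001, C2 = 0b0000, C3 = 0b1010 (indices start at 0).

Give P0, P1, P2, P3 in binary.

CBC decryption: P_i = D(K, C_i) ⊕ C_{i−1}, with C_{−1} = IV.
P0: D(K, 0b1111) = 0b0000; 0b0000 ⊕ 0b1010 = 0b1010.
P1: D(K, 0b1001) = 0b0110; 0b0110 ⊕ 0b1111 = 0b1001.
P2: D(K, 0b0000) = 0b1111; 0b1111 ⊕ 0b1001 = 0b0110.
P3: D(K, 0b1010) = 0b0101; 0b0101 ⊕ 0b0000 = 0b0101.

P0 = 0b1010, P1 = 0b1001, P2 = 0b0110, P3 = 0b0101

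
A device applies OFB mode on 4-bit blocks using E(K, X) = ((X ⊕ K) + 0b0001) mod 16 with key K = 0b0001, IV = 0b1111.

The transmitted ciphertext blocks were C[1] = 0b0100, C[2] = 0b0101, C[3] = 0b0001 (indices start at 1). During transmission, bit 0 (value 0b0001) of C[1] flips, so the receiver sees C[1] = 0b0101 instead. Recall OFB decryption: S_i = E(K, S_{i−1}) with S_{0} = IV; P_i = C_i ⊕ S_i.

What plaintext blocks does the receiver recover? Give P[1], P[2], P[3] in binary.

P[1] = 0b1010, P[2] = 0b1010, P[3] = 0b1110

Only C[1] changed, to 0b0101. In OFB, a change in C_i flips the same bit in P_i only; the keystream is unaffected. Decrypting the received ciphertext:
P[1]: S = E(K, 0b1111) = 0b1111; 0b0101 ⊕ 0b1111 = 0b1010.
P[2]: S = E(K, 0b1111) = 0b1111; 0b0101 ⊕ 0b1111 = 0b1010.
P[3]: S = E(K, 0b1111) = 0b1111; 0b0001 ⊕ 0b1111 = 0b1110.
Blocks that differ from the original plaintext: P[1].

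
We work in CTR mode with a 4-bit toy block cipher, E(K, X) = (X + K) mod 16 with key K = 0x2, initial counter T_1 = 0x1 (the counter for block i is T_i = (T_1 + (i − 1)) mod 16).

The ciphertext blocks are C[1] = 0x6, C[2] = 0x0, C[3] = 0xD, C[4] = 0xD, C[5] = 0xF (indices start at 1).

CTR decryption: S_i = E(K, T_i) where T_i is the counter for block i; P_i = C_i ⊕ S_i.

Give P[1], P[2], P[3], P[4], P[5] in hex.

P[1]: T = 0x1, S = E(K, T) = 0x3; 0x6 ⊕ 0x3 = 0x5.
P[2]: T = 0x2, S = E(K, T) = 0x4; 0x0 ⊕ 0x4 = 0x4.
P[3]: T = 0x3, S = E(K, T) = 0x5; 0xD ⊕ 0x5 = 0x8.
P[4]: T = 0x4, S = E(K, T) = 0x6; 0xD ⊕ 0x6 = 0xB.
P[5]: T = 0x5, S = E(K, T) = 0x7; 0xF ⊕ 0x7 = 0x8.

P[1] = 0x5, P[2] = 0x4, P[3] = 0x8, P[4] = 0xB, P[5] = 0x8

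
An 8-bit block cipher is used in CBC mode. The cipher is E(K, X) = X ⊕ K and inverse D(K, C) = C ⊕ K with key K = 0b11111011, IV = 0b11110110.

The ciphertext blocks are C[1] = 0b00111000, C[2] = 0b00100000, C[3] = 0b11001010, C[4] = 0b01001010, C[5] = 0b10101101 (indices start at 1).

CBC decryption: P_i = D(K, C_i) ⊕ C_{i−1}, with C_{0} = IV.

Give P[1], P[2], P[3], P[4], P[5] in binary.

P[1] = 0b00110101, P[2] = 0b11100011, P[3] = 0b00010001, P[4] = 0b01111011, P[5] = 0b00011100

P[1]: D(K, 0b00111000) = 0b11000011; 0b11000011 ⊕ 0b11110110 = 0b00110101.
P[2]: D(K, 0b00100000) = 0b11011011; 0b11011011 ⊕ 0b00111000 = 0b11100011.
P[3]: D(K, 0b11001010) = 0b00110001; 0b00110001 ⊕ 0b00100000 = 0b00010001.
P[4]: D(K, 0b01001010) = 0b10110001; 0b10110001 ⊕ 0b11001010 = 0b01111011.
P[5]: D(K, 0b10101101) = 0b01010110; 0b01010110 ⊕ 0b01001010 = 0b00011100.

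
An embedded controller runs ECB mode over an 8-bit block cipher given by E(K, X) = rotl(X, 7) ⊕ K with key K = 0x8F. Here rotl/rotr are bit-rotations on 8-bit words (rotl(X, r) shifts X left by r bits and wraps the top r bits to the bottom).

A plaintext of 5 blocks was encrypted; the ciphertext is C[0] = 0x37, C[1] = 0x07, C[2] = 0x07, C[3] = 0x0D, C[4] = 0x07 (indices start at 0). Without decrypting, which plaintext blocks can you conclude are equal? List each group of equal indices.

ECB encrypts each block independently with the same key, so equal ciphertext blocks imply equal plaintext blocks.
C[1] = C[2] = C[4] = 0x07, so P[1] = P[2] = P[4].

P[1] = P[2] = P[4]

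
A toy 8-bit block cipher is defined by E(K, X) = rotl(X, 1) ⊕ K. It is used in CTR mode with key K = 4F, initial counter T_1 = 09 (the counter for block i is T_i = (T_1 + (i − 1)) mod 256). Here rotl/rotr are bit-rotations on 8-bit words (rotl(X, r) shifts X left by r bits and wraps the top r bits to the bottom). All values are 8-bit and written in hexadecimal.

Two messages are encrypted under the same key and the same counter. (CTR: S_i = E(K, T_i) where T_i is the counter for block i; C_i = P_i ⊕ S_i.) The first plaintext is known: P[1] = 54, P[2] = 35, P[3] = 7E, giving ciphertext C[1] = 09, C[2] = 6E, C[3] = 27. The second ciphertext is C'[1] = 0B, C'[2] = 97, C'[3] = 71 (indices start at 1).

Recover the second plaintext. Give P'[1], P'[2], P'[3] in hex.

P'[1] = 56, P'[2] = CC, P'[3] = 28

In CTR with a reused counter, both messages share the same keystream S_i, so C_i ⊕ C'_i = P_i ⊕ P'_i and thus P'_i = P_i ⊕ C_i ⊕ C'_i.
P'[1]: 54 ⊕ 09 ⊕ 0B = 56.
P'[2]: 35 ⊕ 6E ⊕ 97 = CC.
P'[3]: 7E ⊕ 27 ⊕ 71 = 28.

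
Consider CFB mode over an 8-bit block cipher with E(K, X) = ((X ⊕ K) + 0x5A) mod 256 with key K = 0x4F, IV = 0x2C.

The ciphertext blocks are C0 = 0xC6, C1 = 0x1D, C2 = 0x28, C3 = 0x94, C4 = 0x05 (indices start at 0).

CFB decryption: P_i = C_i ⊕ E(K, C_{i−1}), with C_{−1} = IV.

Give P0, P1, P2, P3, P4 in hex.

P0 = 0x7B, P1 = 0xFE, P2 = 0x84, P3 = 0x55, P4 = 0x30

P0: E(K, 0x2C) = 0xBD; 0xC6 ⊕ 0xBD = 0x7B.
P1: E(K, 0xC6) = 0xE3; 0x1D ⊕ 0xE3 = 0xFE.
P2: E(K, 0x1D) = 0xAC; 0x28 ⊕ 0xAC = 0x84.
P3: E(K, 0x28) = 0xC1; 0x94 ⊕ 0xC1 = 0x55.
P4: E(K, 0x94) = 0x35; 0x05 ⊕ 0x35 = 0x30.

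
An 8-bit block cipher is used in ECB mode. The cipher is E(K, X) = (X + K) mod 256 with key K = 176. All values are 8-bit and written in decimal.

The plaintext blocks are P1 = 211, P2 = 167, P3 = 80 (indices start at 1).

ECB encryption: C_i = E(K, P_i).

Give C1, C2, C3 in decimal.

C1 = 131, C2 = 87, C3 = 0

C1: E(K, 211) = 131.
C2: E(K, 167) = 87.
C3: E(K, 80) = 0.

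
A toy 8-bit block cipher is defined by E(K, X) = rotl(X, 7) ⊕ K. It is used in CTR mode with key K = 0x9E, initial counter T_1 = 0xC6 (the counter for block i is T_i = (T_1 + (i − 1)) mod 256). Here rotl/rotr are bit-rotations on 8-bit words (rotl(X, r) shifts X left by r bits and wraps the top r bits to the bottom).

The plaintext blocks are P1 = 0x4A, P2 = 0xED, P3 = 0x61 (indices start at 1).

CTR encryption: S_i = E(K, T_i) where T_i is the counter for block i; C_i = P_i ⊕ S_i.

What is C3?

C1: T = 0xC6, S = E(K, T) = 0xFD; 0x4A ⊕ 0xFD = 0xB7.
C2: T = 0xC7, S = E(K, T) = 0x7D; 0xED ⊕ 0x7D = 0x90.
C3: T = 0xC8, S = E(K, T) = 0xFA; 0x61 ⊕ 0xFA = 0x9B.

C3 = 0x9B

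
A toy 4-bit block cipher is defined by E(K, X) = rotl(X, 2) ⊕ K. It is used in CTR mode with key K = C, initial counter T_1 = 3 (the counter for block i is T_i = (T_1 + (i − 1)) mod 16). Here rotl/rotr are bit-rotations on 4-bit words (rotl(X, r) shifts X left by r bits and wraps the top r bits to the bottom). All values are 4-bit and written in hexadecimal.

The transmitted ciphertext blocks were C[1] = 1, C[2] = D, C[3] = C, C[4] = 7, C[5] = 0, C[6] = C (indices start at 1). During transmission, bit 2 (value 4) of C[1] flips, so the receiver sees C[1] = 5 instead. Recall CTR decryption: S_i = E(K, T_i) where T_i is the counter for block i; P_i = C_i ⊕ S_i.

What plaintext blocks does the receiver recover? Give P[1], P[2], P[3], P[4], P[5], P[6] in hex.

Only C[1] changed, to 5. In CTR, a change in C_i flips the same bit in P_i only; the keystream is unaffected. Decrypting the received ciphertext:
P[1]: T = 3, S = E(K, T) = 0; 5 ⊕ 0 = 5.
P[2]: T = 4, S = E(K, T) = D; D ⊕ D = 0.
P[3]: T = 5, S = E(K, T) = 9; C ⊕ 9 = 5.
P[4]: T = 6, S = E(K, T) = 5; 7 ⊕ 5 = 2.
P[5]: T = 7, S = E(K, T) = 1; 0 ⊕ 1 = 1.
P[6]: T = 8, S = E(K, T) = E; C ⊕ E = 2.
Blocks that differ from the original plaintext: P[1].

P[1] = 5, P[2] = 0, P[3] = 5, P[4] = 2, P[5] = 1, P[6] = 2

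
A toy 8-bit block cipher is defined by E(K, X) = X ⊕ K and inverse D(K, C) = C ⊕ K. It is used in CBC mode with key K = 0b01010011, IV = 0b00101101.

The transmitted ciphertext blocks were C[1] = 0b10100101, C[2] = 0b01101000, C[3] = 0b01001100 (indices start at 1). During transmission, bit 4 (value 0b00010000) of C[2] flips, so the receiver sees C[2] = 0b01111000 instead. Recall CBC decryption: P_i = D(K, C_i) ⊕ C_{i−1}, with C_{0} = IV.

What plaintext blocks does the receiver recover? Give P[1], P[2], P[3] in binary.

Only C[2] changed, to 0b01111000. In CBC, a change in C_i garbles P_i and flips the same bit in P_{i+1}. Decrypting the received ciphertext:
P[1]: D(K, 0b10100101) = 0b11110110; 0b11110110 ⊕ 0b00101101 = 0b11011011.
P[2]: D(K, 0b01111000) = 0b00101011; 0b00101011 ⊕ 0b10100101 = 0b10001110.
P[3]: D(K, 0b01001100) = 0b00011111; 0b00011111 ⊕ 0b01111000 = 0b01100111.
Blocks that differ from the original plaintext: P[2], P[3].

P[1] = 0b11011011, P[2] = 0b10001110, P[3] = 0b01100111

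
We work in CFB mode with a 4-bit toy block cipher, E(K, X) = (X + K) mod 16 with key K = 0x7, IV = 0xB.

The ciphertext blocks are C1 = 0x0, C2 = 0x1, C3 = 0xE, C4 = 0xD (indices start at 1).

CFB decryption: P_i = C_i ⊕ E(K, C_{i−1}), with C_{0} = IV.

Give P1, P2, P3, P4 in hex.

P1: E(K, 0xB) = 0x2; 0x0 ⊕ 0x2 = 0x2.
P2: E(K, 0x0) = 0x7; 0x1 ⊕ 0x7 = 0x6.
P3: E(K, 0x1) = 0x8; 0xE ⊕ 0x8 = 0x6.
P4: E(K, 0xE) = 0x5; 0xD ⊕ 0x5 = 0x8.

P1 = 0x2, P2 = 0x6, P3 = 0x6, P4 = 0x8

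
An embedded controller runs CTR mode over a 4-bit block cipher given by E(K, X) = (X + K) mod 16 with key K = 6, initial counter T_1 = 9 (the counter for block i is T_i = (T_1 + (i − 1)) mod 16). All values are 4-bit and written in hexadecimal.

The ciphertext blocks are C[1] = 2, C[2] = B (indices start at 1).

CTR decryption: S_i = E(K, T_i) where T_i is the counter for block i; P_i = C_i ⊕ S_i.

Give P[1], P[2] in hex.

P[1]: T = 9, S = E(K, T) = F; 2 ⊕ F = D.
P[2]: T = A, S = E(K, T) = 0; B ⊕ 0 = B.

P[1] = D, P[2] = B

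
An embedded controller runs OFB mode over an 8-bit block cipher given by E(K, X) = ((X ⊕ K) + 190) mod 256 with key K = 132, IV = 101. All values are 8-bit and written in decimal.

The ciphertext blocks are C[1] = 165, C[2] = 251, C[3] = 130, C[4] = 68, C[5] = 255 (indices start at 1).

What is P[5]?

OFB decryption: S_i = E(K, S_{i−1}) with S_{0} = IV; P_i = C_i ⊕ S_i.
P[1]: S = E(K, 101) = 159; 165 ⊕ 159 = 58.
P[2]: S = E(K, 159) = 217; 251 ⊕ 217 = 34.
P[3]: S = E(K, 217) = 27; 130 ⊕ 27 = 153.
P[4]: S = E(K, 27) = 93; 68 ⊕ 93 = 25.
P[5]: S = E(K, 93) = 151; 255 ⊕ 151 = 104.

P[5] = 104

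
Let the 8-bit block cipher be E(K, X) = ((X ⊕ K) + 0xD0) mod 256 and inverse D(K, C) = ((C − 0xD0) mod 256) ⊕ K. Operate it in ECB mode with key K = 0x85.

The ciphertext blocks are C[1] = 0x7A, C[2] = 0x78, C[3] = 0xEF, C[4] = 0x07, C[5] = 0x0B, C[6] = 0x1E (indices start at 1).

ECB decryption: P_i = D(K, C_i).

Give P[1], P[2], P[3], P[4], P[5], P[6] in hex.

P[1]: D(K, 0x7A) = 0x2F.
P[2]: D(K, 0x78) = 0x2D.
P[3]: D(K, 0xEF) = 0x9A.
P[4]: D(K, 0x07) = 0xB2.
P[5]: D(K, 0x0B) = 0xBE.
P[6]: D(K, 0x1E) = 0xCB.

P[1] = 0x2F, P[2] = 0x2D, P[3] = 0x9A, P[4] = 0xB2, P[5] = 0xBE, P[6] = 0xCB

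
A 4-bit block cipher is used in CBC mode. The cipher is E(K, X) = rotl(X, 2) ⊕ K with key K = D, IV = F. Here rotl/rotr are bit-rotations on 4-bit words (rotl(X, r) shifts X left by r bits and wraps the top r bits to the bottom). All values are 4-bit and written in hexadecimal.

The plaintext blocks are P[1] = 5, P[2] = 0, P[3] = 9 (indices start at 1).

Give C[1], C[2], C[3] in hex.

C[1] = 7, C[2] = 0, C[3] = B

CBC encryption: C_i = E(K, P_i ⊕ C_{i−1}), with C_{0} = IV.
C[1]: P[1] ⊕ F = A; E(K, A) = 7.
C[2]: P[2] ⊕ 7 = 7; E(K, 7) = 0.
C[3]: P[3] ⊕ 0 = 9; E(K, 9) = B.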